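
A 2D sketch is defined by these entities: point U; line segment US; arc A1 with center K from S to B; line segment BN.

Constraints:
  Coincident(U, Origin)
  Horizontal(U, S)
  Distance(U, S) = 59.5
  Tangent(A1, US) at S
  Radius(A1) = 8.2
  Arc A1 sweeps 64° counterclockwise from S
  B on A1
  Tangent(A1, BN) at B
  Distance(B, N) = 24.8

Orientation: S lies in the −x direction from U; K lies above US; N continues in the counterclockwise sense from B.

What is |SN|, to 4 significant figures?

32.50

U is at the origin; U and S share the same y with |US| = 59.5 and S on the −x side, so S = (-59.50, 0.000). The tangent condition forces KS to be normal to US, so K = S + (0, 8.2) = (-59.50, 8.200). On A1, S sits at bearing -90° from K; a 64° counterclockwise sweep puts B at bearing -26°, so B = K + 8.2·(cos -26°, sin -26°) = (-52.13, 4.605). The tangent condition forces KB to be normal to BN, so BN runs along (−sin -26°, cos -26°); with |BN| = 24.8, N = (-41.26, 26.90). Then |SN| = |N − S| = 32.50.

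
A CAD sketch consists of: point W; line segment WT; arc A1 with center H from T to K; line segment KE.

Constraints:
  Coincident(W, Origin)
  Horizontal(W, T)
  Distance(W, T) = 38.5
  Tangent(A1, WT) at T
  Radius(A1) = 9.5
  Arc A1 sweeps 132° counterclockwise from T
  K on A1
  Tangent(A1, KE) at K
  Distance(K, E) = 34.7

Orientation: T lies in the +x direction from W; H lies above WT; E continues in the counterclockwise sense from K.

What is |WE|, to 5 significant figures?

47.258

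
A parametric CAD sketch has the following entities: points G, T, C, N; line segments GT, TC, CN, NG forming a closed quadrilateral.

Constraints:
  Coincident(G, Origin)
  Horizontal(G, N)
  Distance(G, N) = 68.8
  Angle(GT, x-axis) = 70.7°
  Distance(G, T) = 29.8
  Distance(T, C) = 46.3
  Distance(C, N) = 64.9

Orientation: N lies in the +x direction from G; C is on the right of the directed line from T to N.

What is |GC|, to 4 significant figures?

19.17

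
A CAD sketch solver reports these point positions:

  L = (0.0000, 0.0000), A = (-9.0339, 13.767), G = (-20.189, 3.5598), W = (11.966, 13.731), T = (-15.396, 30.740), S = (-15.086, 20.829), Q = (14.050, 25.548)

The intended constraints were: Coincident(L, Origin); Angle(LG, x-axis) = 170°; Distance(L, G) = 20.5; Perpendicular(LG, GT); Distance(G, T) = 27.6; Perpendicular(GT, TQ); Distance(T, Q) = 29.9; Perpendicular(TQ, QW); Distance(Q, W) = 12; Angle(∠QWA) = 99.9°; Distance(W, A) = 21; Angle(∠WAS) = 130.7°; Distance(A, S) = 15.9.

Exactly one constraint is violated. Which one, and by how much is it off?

Distance(A, S) = 15.9 — off by 6.60.

L = (0.00, 0.00) ✓; LG at 170.0° ✓; |LG| = 20.50 ✓; ∠(LG, GT) = 90.00° ✓; |GT| = 27.60 ✓; ∠(GT, TQ) = 90.00° ✓; |TQ| = 29.90 ✓; ∠(TQ, QW) = 90.00° ✓; |QW| = 12.00 ✓; ∠QWA = 99.90° ✓; |WA| = 21.00 ✓; ∠WAS = 130.7° ✓; |AS| = 9.301 ✗.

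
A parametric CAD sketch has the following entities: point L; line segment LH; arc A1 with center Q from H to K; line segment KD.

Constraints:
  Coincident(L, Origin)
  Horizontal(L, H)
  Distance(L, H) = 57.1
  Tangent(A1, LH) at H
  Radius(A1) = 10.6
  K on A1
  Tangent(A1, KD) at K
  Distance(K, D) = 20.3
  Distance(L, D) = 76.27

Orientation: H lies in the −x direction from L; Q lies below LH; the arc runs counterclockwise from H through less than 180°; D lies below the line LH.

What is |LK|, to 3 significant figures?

68.2

L is at the origin; LH is horizontal with |LH| = 57.1 and H on the −x side, so H = (-57.1, 0.00). Tangency of A1 to LH means the radius QH is perpendicular to LH, so Q = H + (0, -10.6) = (-57.1, -10.6). Since QK ⟂ KD (tangency), |QD| = √(10.6² + 20.3²) = 22.9 regardless of where K sits on A1. So D lies on both circle(L, 76.27) and circle(Q, 22.9); the below-LH intersection is D = (-70.5, -29.2). K is the foot of the tangent from D: K = (-67.6, -9.10).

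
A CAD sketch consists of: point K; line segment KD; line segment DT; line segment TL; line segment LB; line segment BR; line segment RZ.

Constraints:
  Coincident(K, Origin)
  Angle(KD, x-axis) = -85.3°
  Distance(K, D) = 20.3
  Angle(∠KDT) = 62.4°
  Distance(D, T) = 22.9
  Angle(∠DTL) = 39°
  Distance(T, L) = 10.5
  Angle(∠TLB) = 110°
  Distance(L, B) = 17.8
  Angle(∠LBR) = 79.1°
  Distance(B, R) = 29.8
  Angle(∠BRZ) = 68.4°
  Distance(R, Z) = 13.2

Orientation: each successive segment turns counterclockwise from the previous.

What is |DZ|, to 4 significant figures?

28.39

K is at the origin; KD runs at -85.3° with length 20.3, so D = (1.663, -20.23). ∠KDT = 62.4° gives DT at 32.30° from the x-axis; with |DT| = 22.9, T = (21.02, -7.995). ∠DTL = 39.0° gives TL at 173.3° from the x-axis; with |TL| = 10.5, L = (10.59, -6.770). ∠TLB = 110.0° gives LB at -116.7° from the x-axis; with |LB| = 17.8, B = (2.594, -22.67). ∠LBR = 79.1° gives BR at -15.80° from the x-axis; with |BR| = 29.8, R = (31.27, -30.79). ∠BRZ = 68.4° gives RZ at 95.80° from the x-axis; with |RZ| = 13.2, Z = (29.93, -17.65). Then |DZ| = |Z − D| = 28.39.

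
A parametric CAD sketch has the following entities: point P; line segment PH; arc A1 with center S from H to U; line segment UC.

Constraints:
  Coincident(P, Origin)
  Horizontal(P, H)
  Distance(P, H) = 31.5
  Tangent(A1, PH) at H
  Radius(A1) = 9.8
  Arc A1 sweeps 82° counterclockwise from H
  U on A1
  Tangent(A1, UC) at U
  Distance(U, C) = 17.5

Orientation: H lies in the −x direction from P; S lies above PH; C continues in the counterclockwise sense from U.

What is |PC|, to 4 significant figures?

32.23

On A1, H sits at bearing -90° from S; an 82° counterclockwise sweep puts U at bearing -8°, so U = S + 9.8·(cos -8°, sin -8°) = (-21.80, 8.436). Since A1 is tangent to UC there, SU ⟂ UC, so UC runs along (−sin -8°, cos -8°); with |UC| = 17.5, C = (-19.36, 25.77). Then |PC| = |C − P| = 32.23.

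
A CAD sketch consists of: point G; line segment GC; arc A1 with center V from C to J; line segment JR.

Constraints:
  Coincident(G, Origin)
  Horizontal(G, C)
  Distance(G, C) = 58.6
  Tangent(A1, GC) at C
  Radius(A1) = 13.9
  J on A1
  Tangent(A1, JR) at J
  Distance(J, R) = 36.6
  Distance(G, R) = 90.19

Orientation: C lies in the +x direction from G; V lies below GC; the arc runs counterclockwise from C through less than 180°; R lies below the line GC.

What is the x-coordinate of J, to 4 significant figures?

49.04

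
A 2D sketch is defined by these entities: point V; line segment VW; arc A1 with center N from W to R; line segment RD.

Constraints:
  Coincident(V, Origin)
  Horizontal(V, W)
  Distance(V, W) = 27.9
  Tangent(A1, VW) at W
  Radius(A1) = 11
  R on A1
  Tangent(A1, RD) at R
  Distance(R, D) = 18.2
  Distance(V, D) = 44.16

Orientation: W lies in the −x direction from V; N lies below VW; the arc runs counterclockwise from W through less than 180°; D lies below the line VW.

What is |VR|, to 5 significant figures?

40.978

V is at the origin; V and W share the same y with |VW| = 27.9 and W on the −x side, so W = (-27.900, 0.0000). A1 meets VW tangentially, so NW is at right angles to VW, so N = W + (0, -11) = (-27.900, -11.000). Since NR ⟂ RD (tangency), |ND| = √(11.0² + 18.2²) = 21.266 regardless of where R sits on A1. So D lies on both circle(V, 44.16) and circle(N, 21.266); the below-VW intersection is D = (-30.294, -32.131). R is the foot of the tangent from D: R = (-37.895, -15.594).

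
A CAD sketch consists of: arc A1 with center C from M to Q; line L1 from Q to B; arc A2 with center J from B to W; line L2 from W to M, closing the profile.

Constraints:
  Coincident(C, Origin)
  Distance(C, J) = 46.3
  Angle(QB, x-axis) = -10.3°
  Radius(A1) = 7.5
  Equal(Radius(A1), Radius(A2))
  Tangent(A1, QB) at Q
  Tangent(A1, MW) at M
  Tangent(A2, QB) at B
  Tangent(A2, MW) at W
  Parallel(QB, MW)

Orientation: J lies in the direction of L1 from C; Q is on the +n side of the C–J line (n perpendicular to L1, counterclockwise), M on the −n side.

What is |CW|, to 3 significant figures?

46.9

The slot axis is L1's direction at -10.3°, so u = (cos -10.3°, sin -10.3°) = (0.984, -0.179) and n = (−sin -10.3°, cos -10.3°) = (0.179, 0.984). C is at the origin and J lies 46.3 along u from C, so J = 46.3·u = (45.6, -8.28). Tangency of A1 to both parallel lines with radius 7.5 puts Q and M at C ± 7.5·n: Q = (1.34, 7.38), M = (-1.34, -7.38). Equal radii place B and W the same way about J: B = J + 7.5·n = (46.9, -0.899), W = J − 7.5·n = (44.2, -15.7). Then |CW| = |W − C| = 46.9.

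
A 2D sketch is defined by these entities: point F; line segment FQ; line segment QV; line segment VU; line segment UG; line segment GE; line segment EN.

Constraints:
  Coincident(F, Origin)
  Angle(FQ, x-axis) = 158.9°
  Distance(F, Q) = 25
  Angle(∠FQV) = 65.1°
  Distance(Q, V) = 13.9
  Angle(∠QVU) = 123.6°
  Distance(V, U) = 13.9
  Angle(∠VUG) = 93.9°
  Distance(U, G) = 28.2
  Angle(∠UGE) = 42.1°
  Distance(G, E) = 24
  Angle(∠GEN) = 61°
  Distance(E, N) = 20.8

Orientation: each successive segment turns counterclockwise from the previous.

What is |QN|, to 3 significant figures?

26.9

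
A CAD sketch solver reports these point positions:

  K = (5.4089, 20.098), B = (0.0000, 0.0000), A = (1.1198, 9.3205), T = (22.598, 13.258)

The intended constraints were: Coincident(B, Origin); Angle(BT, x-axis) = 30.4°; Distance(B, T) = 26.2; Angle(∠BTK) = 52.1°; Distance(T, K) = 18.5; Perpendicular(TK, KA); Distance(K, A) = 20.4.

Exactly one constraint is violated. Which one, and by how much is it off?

Distance(K, A) = 20.4 — off by 8.80.

B = (0.00, 0.00) ✓; BT at 30.40° ✓; |BT| = 26.20 ✓; ∠BTK = 52.10° ✓; |TK| = 18.50 ✓; ∠(TK, KA) = 90.00° ✓; |KA| = 11.60 ✗.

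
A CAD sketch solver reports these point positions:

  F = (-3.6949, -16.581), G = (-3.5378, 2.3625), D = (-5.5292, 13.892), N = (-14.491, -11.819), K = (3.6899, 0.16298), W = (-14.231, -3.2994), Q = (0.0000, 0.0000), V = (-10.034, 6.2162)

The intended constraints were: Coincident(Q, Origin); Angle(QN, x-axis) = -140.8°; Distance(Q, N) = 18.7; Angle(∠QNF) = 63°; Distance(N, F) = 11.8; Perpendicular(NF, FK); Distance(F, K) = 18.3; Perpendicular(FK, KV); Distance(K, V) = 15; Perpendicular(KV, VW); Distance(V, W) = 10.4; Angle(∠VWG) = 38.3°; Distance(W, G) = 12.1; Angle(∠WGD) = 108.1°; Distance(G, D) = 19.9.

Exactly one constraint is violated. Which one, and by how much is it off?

Distance(G, D) = 19.9 — off by 8.20.

Q = (0.00, 0.00) ✓; QN at -140.8° ✓; |QN| = 18.70 ✓; ∠QNF = 63.00° ✓; |NF| = 11.80 ✓; ∠(NF, FK) = 90.00° ✓; |FK| = 18.30 ✓; ∠(FK, KV) = 90.00° ✓; |KV| = 15.00 ✓; ∠(KV, VW) = 90.00° ✓; |VW| = 10.40 ✓; ∠VWG = 38.30° ✓; |WG| = 12.10 ✓; ∠WGD = 108.1° ✓; |GD| = 11.70 ✗.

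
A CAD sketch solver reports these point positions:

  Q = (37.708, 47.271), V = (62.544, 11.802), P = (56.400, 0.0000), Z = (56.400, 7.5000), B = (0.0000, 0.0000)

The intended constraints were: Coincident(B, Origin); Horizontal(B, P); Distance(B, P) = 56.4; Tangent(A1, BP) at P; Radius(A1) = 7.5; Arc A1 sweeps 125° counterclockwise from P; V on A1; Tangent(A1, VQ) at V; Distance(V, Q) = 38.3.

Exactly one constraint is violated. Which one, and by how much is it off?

Distance(V, Q) = 38.3 — off by 5.00.

B = (0.00, 0.00) ✓; B.y = 0.00, P.y = 0.00 ✓; |BP| = 56.40 ✓; ∠(ZP, PB) = 90.00° ✓; |ZP| = 7.500 ✓; bearing(Z→V) − bearing(Z→P) = 125.0° ✓; |ZV| = 7.500 ✓; ∠(ZV, VQ) = 90.00° ✓; |VQ| = 43.30 ✗.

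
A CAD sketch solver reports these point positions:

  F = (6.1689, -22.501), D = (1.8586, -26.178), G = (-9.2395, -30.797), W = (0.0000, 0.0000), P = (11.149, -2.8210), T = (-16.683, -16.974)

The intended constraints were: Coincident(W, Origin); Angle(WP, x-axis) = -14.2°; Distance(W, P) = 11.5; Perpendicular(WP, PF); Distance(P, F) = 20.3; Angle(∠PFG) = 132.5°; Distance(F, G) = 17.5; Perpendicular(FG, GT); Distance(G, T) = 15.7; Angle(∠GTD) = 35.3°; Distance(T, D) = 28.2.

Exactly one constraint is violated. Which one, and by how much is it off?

Distance(T, D) = 28.2 — off by 7.50.

W = (0.00, 0.00) ✓; WP at -14.20° ✓; |WP| = 11.50 ✓; ∠(WP, PF) = 90.00° ✓; |PF| = 20.30 ✓; ∠PFG = 132.5° ✓; |FG| = 17.50 ✓; ∠(FG, GT) = 90.00° ✓; |GT| = 15.70 ✓; ∠GTD = 35.30° ✓; |TD| = 20.70 ✗.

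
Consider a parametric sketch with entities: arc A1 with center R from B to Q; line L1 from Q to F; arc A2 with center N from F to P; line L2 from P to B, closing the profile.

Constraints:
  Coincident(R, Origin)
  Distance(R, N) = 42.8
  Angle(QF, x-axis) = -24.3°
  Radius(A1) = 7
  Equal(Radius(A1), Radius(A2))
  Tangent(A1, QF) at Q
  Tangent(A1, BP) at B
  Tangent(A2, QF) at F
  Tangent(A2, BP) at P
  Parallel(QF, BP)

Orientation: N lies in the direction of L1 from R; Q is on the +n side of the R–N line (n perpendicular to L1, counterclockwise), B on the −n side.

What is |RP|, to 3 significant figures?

43.4

The slot axis is L1's direction at -24.3°, so u = (cos -24.3°, sin -24.3°) = (0.911, -0.412) and n = (−sin -24.3°, cos -24.3°) = (0.412, 0.911). R is at the origin and N lies 42.8 along u from R, so N = 42.8·u = (39.0, -17.6). Tangency of A1 to both parallel lines with radius 7.0 puts Q and B at R ± 7.0·n: Q = (2.88, 6.38), B = (-2.88, -6.38). Equal radii place F and P the same way about N: F = N + 7.0·n = (41.9, -11.2), P = N − 7.0·n = (36.1, -24.0). Then |RP| = |P − R| = 43.4.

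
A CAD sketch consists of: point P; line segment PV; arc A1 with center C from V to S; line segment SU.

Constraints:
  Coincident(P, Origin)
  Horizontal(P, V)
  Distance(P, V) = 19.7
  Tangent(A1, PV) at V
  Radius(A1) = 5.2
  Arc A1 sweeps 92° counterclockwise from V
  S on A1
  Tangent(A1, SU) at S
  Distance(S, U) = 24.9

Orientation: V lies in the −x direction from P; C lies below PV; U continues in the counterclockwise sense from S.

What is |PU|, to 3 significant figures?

38.6

P is at the origin; PV is horizontal with |PV| = 19.7 and V on the −x side, so V = (-19.7, 0.00). Since A1 is tangent to PV there, CV ⟂ PV, so C = V + (0, -5.2) = (-19.7, -5.20). On A1, V sits at bearing 90° from C; a 92° counterclockwise sweep puts S at bearing 182°, so S = C + 5.2·(cos 182°, sin 182°) = (-24.9, -5.38). Tangency of A1 to SU means the radius CS is perpendicular to SU, so SU runs along (−sin 182°, cos 182°); with |SU| = 24.9, U = (-24.0, -30.3). Then |PU| = |U − P| = 38.6.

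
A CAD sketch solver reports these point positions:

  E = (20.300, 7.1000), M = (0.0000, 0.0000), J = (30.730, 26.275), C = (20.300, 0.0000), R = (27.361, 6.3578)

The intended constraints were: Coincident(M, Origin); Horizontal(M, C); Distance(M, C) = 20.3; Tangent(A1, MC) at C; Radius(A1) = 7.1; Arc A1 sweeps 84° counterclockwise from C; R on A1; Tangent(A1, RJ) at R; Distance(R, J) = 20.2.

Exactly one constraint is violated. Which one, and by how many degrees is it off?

Tangent(A1, RJ) at R — off by 3.60°.

M = (0.00, 0.00) ✓; M.y = 0.00, C.y = 0.00 ✓; |MC| = 20.30 ✓; ∠(EC, CM) = 90.00° ✓; |EC| = 7.100 ✓; bearing(E→R) − bearing(E→C) = 84.00° ✓; |ER| = 7.100 ✓; ∠(ER, RJ) = 93.60° ✗; |RJ| = 20.20 ✓.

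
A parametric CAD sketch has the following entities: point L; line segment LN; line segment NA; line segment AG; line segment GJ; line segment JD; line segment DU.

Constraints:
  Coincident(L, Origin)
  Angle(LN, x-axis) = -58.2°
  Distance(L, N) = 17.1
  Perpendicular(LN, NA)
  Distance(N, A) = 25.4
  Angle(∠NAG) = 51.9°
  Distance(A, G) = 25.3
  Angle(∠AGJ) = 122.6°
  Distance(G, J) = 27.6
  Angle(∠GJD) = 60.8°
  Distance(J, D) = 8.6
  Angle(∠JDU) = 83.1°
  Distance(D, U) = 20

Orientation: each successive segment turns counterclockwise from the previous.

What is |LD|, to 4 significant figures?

14.53

∠AGJ = 122.6° gives GJ at -142.7° from the x-axis; with |GJ| = 27.6, J = (-15.12, -9.179). ∠GJD = 60.8° gives JD at -23.50° from the x-axis; with |JD| = 8.6, D = (-7.229, -12.61). Then |LD| = |D − L| = 14.53.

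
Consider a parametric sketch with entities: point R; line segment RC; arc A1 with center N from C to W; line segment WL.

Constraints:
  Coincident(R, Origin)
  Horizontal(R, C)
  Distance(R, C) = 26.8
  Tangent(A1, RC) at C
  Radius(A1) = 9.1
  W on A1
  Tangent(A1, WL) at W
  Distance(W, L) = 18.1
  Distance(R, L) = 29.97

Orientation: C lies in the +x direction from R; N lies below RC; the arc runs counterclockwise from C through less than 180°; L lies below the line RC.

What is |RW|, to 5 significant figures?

19.441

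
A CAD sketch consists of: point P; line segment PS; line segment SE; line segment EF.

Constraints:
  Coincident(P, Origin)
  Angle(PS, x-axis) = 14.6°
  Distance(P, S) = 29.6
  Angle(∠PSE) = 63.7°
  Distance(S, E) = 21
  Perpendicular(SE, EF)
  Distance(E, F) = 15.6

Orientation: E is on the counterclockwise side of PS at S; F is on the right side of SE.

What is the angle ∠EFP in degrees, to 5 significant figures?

10.599°

∠PSE = 63.7°, so SE runs at 14.6° + (180° − 63.7°) = 130.90° from the x-axis; with |SE| = 21.0, E = S + 21.0·(cos 130.90°, sin 130.90°) = (14.895, 23.334). The perpendicularity gives EF at right angles to SE; with |EF| = 15.6 on the right of SE, F = E + 15.6·(0.75585, 0.65474) = (26.686, 33.548). Then cos ∠EFP = FE·FP / (|FE||FP|), giving 10.599°.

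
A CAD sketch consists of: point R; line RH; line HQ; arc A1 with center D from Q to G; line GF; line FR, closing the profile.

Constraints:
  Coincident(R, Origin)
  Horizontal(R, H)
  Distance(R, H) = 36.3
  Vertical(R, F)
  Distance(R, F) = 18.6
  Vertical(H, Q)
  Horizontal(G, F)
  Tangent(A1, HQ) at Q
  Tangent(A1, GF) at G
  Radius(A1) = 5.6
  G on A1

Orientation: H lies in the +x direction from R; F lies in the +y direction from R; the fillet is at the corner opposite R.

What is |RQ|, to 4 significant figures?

38.56

R is at the origin; RH is horizontal with |RH| = 36.3 and H on the +x side, so H = (36.30, 0.000). RF is vertical with |RF| = 18.6 and F on the +y side, so F = (0.000, 18.60). The virtual corner opposite R is at (36.30, 18.60). Since A1 is tangent to HQ there, DQ ⟂ HQ and tangency of A1 to GF means the radius DG is perpendicular to GF, with radius 5.6, so the center D sits 5.6 in from both sides at D = (30.70, 13.00). That places the tangent points at Q = (36.30, 13.00) on HQ and G = (30.70, 18.60) on GF. Then |RQ| = |Q − R| = 38.56.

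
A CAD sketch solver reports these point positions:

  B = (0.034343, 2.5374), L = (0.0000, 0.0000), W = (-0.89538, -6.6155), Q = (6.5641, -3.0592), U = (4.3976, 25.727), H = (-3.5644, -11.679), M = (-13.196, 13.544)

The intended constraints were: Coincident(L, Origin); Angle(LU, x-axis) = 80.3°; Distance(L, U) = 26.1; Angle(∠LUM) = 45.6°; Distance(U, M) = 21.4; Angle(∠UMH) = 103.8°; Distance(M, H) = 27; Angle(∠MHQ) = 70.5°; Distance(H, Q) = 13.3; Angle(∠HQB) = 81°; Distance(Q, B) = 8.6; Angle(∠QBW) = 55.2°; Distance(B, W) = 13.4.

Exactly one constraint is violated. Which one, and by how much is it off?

Distance(B, W) = 13.4 — off by 4.20.

L = (0.00, 0.00) ✓; LU at 80.30° ✓; |LU| = 26.10 ✓; ∠LUM = 45.60° ✓; |UM| = 21.40 ✓; ∠UMH = 103.8° ✓; |MH| = 27.00 ✓; ∠MHQ = 70.50° ✓; |HQ| = 13.30 ✓; ∠HQB = 81.00° ✓; |QB| = 8.600 ✓; ∠QBW = 55.20° ✓; |BW| = 9.200 ✗.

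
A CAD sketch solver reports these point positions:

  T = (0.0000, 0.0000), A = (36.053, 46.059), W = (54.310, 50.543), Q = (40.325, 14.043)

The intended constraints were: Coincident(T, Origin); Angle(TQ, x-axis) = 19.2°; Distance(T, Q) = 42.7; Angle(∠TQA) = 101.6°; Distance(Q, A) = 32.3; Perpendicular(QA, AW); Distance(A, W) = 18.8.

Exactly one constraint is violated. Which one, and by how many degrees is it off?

Perpendicular(QA, AW) — off by 6.20°.

T = (0.00, 0.00) ✓; TQ at 19.20° ✓; |TQ| = 42.70 ✓; ∠TQA = 101.6° ✓; |QA| = 32.30 ✓; ∠(QA, AW) = 83.80° ✗; |AW| = 18.80 ✓.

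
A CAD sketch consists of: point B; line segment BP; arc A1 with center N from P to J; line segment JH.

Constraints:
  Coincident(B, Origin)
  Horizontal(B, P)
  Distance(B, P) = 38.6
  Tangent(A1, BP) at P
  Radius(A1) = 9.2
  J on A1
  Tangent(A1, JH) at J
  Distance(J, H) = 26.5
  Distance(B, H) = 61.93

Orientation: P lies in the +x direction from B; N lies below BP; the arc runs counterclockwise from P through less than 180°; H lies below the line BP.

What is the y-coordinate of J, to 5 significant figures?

-15.950

B is at the origin; B and P share the same y with |BP| = 38.6 and P on the +x side, so P = (38.600, 0.0000). The tangent condition forces NP to be normal to BP, so N = P + (0, -9.2) = (38.600, -9.2000). Since NJ ⟂ JH (tangency), |NH| = √(9.2² + 26.5²) = 28.052 regardless of where J sits on A1. So H lies on both circle(B, 61.93) and circle(N, 28.052); the below-BP intersection is H = (51.791, -33.957). J is the foot of the tangent from H: J = (32.348, -15.950).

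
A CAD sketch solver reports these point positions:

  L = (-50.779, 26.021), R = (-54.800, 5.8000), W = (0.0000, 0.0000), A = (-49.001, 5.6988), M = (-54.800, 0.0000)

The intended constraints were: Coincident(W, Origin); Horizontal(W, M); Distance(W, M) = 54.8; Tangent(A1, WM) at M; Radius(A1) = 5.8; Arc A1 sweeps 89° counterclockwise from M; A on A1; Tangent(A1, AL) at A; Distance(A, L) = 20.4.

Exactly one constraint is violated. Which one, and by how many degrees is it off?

Tangent(A1, AL) at A — off by 6.00°.

W = (0.00, 0.00) ✓; W.y = 0.00, M.y = 0.00 ✓; |WM| = 54.80 ✓; ∠(RM, MW) = 90.00° ✓; |RM| = 5.800 ✓; bearing(R→A) − bearing(R→M) = 89.00° ✓; |RA| = 5.800 ✓; ∠(RA, AL) = 84.00° ✗; |AL| = 20.40 ✓.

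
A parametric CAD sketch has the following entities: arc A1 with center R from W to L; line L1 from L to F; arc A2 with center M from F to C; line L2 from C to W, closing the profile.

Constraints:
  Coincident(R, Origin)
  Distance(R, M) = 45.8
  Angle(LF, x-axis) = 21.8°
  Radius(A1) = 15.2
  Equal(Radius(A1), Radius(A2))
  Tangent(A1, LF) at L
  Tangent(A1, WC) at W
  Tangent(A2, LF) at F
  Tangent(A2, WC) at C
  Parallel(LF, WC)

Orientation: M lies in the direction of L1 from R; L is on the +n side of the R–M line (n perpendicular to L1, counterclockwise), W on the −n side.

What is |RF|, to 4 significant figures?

48.26

The slot axis is L1's direction at 21.8°, so u = (cos 21.8°, sin 21.8°) = (0.9285, 0.3714) and n = (−sin 21.8°, cos 21.8°) = (-0.3714, 0.9285). R is at the origin and M lies 45.8 along u from R, so M = 45.8·u = (42.52, 17.01). Tangency of A1 to both parallel lines with radius 15.2 puts L and W at R ± 15.2·n: L = (-5.645, 14.11), W = (5.645, -14.11). Equal radii place F and C the same way about M: F = M + 15.2·n = (36.88, 31.12), C = M − 15.2·n = (48.17, 2.896). Then |RF| = |F − R| = 48.26.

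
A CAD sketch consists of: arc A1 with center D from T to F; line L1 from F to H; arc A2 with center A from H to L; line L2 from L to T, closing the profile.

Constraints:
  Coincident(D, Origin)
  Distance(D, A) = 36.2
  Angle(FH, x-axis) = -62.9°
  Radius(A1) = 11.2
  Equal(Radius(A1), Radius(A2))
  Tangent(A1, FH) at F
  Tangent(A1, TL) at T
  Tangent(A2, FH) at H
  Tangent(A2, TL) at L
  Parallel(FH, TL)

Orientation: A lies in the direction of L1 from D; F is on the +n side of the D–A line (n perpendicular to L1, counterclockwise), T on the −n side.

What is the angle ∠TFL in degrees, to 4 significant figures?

58.25°

The slot axis is L1's direction at -62.9°, so u = (cos -62.9°, sin -62.9°) = (0.4555, -0.8902) and n = (−sin -62.9°, cos -62.9°) = (0.8902, 0.4555). D is at the origin and A lies 36.2 along u from D, so A = 36.2·u = (16.49, -32.23). Tangency of A1 to both parallel lines with radius 11.2 puts F and T at D ± 11.2·n: F = (9.970, 5.102), T = (-9.970, -5.102). Equal radii place H and L the same way about A: H = A + 11.2·n = (26.46, -27.12), L = A − 11.2·n = (6.520, -37.33). Then cos ∠TFL = FT·FL / (|FT||FL|), giving 58.25°.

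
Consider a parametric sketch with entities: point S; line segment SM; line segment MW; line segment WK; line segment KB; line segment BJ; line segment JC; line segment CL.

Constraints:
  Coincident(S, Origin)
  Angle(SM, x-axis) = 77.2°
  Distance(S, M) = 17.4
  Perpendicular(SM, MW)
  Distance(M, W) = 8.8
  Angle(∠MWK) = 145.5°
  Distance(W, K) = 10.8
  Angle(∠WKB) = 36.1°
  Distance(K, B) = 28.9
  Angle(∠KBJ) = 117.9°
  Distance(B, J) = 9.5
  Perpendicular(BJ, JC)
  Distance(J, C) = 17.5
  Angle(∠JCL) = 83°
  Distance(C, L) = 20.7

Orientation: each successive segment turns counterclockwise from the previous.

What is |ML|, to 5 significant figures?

11.707

S is at the origin; SM runs at 77.2° with length 17.4, so M = (3.8549, 16.968). SM is perpendicular to MW, so MW runs at 167.20°; with |MW| = 8.8, W = (-4.7264, 18.917). ∠MWK = 145.5° gives WK at -158.30° from the x-axis; with |WK| = 10.8, K = (-14.761, 14.924). ∠WKB = 36.1° gives KB at -14.400° from the x-axis; with |KB| = 28.9, B = (13.231, 7.7368). ∠KBJ = 117.9° gives BJ at 47.700° from the x-axis; with |BJ| = 9.5, J = (19.625, 14.763). BJ is perpendicular to JC, so JC runs at 137.70°; with |JC| = 17.5, C = (6.6811, 26.541). ∠JCL = 83.0° gives CL at -125.30° from the x-axis; with |CL| = 20.7, L = (-5.2805, 9.6470). Then |ML| = |L − M| = 11.707.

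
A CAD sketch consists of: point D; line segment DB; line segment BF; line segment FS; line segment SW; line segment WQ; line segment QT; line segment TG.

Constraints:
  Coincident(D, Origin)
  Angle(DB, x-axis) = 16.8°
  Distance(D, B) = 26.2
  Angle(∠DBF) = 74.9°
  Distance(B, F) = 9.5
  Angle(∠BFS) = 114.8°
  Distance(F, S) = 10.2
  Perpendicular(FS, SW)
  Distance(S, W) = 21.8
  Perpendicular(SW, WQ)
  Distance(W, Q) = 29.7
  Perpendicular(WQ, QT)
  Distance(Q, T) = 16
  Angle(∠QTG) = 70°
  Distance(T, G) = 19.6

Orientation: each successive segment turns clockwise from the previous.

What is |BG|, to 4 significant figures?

4.845

D is at the origin; DB runs at 16.8° with length 26.2, so B = (25.08, 7.573). ∠DBF = 74.9° gives BF at -88.30° from the x-axis; with |BF| = 9.5, F = (25.36, -1.923). ∠BFS = 114.8° gives FS at -153.5° from the x-axis; with |FS| = 10.2, S = (16.24, -6.474). FS ⟂ SW, so SW runs at 116.5°; with |SW| = 21.8, W = (6.508, 13.04). SW is perpendicular to WQ, so WQ runs at 26.50°; with |WQ| = 29.7, Q = (33.09, 26.29). WQ is perpendicular to QT, so QT runs at -63.50°; with |QT| = 16.0, T = (40.23, 11.97). ∠QTG = 70.0° gives TG at -173.5° from the x-axis; with |TG| = 19.6, G = (20.75, 9.750). Then |BG| = |G − B| = 4.845.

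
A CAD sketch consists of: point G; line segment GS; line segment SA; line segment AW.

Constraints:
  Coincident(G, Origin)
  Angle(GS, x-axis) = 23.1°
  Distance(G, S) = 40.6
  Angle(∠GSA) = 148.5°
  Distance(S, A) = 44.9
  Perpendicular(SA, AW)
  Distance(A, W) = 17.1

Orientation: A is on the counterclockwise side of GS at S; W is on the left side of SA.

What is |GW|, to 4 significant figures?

79.62

G is at the origin; GS runs at 23.1° with length 40.6, so S = 40.6·(cos 23.1°, sin 23.1°) = (37.34, 15.93). ∠GSA = 148.5°, so SA runs at 23.1° + (180° − 148.5°) = 54.60° from the x-axis; with |SA| = 44.9, A = S + 44.9·(cos 54.60°, sin 54.60°) = (63.35, 52.53). The perpendicularity gives AW at right angles to SA; with |AW| = 17.1 on the left of SA, W = A + 17.1·(-0.8151, 0.5793) = (49.42, 62.43). Then |GW| = |W − G| = 79.62.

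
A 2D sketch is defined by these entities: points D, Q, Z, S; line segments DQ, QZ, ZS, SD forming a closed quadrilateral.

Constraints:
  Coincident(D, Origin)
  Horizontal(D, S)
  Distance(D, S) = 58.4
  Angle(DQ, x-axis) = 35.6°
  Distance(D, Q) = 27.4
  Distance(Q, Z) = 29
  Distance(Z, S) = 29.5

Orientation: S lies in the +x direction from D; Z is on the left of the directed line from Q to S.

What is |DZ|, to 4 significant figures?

56.12

Checks: |QZ| = 29.00 ✓; |ZS| = 29.50 ✓.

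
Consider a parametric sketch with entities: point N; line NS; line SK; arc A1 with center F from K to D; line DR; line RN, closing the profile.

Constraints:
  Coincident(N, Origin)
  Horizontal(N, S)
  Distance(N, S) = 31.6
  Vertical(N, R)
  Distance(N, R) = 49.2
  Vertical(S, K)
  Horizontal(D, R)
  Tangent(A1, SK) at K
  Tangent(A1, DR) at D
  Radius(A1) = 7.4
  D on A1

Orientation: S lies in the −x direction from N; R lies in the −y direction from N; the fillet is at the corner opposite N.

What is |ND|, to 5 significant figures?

54.830

N is at the origin; N and S share the same y with |NS| = 31.6 and S on the −x side, so S = (-31.600, 0.0000). N and R share the same x with |NR| = 49.2 and R on the −y side, so R = (0.0000, -49.200). The virtual corner opposite N is at (-31.600, -49.200). A1 meets SK tangentially, so FK is at right angles to SK and tangency of A1 to DR means the radius FD is perpendicular to DR, with radius 7.4, so the center F sits 7.4 in from both sides at F = (-24.200, -41.800). That places the tangent points at K = (-31.600, -41.800) on SK and D = (-24.200, -49.200) on DR. Then |ND| = |D − N| = 54.830.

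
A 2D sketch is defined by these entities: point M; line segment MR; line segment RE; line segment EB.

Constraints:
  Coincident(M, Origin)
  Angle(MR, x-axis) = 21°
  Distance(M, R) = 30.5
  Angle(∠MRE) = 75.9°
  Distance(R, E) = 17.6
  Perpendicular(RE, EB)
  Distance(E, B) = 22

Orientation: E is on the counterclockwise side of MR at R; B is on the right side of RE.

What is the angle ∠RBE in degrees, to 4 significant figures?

38.66°

∠MRE = 75.9°, so RE runs at 21.0° + (180° − 75.9°) = 125.1° from the x-axis; with |RE| = 17.6, E = R + 17.6·(cos 125.1°, sin 125.1°) = (18.35, 25.33). The perpendicularity gives EB at right angles to RE; with |EB| = 22.0 on the right of RE, B = E + 22.0·(0.8181, 0.5750) = (36.35, 37.98). Then cos ∠RBE = BR·BE / (|BR||BE|), giving 38.66°.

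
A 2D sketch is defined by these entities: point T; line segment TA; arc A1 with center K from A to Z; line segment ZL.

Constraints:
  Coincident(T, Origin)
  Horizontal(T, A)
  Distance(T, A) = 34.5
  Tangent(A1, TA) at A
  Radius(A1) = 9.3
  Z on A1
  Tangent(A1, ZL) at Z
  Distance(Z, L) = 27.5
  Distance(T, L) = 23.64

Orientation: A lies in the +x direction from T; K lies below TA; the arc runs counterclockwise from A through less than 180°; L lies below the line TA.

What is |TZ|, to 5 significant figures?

28.076

T is at the origin; T and A share the same y with |TA| = 34.5 and A on the +x side, so A = (34.500, 0.0000). Tangency of A1 to TA means the radius KA is perpendicular to TA, so K = A + (0, -9.3) = (34.500, -9.3000). Since KZ ⟂ ZL (tangency), |KL| = √(9.3² + 27.5²) = 29.030 regardless of where Z sits on A1. So L lies on both circle(T, 23.64) and circle(K, 29.030); the below-TA intersection is L = (8.4362, -22.083). Z is the foot of the tangent from L: Z = (27.946, -2.7023).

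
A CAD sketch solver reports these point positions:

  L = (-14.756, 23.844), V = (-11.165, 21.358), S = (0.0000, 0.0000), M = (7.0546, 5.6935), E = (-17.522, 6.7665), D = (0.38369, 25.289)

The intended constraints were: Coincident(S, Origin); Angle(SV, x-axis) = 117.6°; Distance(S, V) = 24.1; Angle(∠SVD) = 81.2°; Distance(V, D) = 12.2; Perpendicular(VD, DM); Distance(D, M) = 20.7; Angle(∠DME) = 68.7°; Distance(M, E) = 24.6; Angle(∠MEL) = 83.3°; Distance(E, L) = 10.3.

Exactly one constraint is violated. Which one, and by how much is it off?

Distance(E, L) = 10.3 — off by 7.00.

S = (0.00, 0.00) ✓; SV at 117.6° ✓; |SV| = 24.10 ✓; ∠SVD = 81.20° ✓; |VD| = 12.20 ✓; ∠(VD, DM) = 90.00° ✓; |DM| = 20.70 ✓; ∠DME = 68.70° ✓; |ME| = 24.60 ✓; ∠MEL = 83.30° ✓; |EL| = 17.30 ✗.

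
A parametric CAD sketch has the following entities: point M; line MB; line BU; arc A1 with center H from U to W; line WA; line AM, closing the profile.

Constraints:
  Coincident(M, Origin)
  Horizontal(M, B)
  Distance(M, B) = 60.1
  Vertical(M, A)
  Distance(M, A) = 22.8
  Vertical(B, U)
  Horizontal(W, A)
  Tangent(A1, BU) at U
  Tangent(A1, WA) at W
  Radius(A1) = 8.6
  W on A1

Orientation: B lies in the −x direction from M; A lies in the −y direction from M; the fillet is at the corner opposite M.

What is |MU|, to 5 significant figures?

61.755

M is at the origin; M and B share the same y with |MB| = 60.1 and B on the −x side, so B = (-60.100, 0.0000). MA is vertical with |MA| = 22.8 and A on the −y side, so A = (0.0000, -22.800). The virtual corner opposite M is at (-60.100, -22.800). The tangent condition forces HU to be normal to BU and A1 meets WA tangentially, so HW is at right angles to WA, with radius 8.6, so the center H sits 8.6 in from both sides at H = (-51.500, -14.200). That places the tangent points at U = (-60.100, -14.200) on BU and W = (-51.500, -22.800) on WA. Then |MU| = |U − M| = 61.755.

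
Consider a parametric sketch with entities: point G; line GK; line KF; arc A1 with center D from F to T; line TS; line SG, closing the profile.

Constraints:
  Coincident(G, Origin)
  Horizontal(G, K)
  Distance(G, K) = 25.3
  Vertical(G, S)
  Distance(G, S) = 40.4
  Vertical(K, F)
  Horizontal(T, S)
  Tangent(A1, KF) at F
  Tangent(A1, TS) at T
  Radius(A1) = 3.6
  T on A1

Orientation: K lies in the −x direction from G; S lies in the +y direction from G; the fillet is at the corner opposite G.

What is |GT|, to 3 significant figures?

45.9

The virtual corner opposite G is at (-25.3, 40.4). Since A1 is tangent to KF there, DF ⟂ KF and A1 meets TS tangentially, so DT is at right angles to TS, with radius 3.6, so the center D sits 3.6 in from both sides at D = (-21.7, 36.8). That places the tangent points at F = (-25.3, 36.8) on KF and T = (-21.7, 40.4) on TS. Then |GT| = |T − G| = 45.9.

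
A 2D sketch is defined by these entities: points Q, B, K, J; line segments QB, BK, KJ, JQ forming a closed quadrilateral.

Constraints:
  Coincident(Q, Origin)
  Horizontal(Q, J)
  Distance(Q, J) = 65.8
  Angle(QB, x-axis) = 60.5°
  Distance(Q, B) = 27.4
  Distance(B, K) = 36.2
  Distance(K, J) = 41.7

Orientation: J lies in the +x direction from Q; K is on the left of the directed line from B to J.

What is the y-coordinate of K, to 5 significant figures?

37.277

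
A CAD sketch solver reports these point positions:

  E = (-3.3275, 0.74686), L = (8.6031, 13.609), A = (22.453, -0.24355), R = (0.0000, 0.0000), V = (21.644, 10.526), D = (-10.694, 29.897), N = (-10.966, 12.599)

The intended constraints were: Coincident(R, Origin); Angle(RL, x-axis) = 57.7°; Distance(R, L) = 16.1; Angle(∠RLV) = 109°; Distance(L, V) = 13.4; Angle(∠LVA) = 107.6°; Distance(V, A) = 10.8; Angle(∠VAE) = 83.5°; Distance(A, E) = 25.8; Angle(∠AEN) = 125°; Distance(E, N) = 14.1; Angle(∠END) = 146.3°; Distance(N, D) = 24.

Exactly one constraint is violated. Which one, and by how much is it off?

Distance(N, D) = 24 — off by 6.70.

R = (0.00, 0.00) ✓; RL at 57.70° ✓; |RL| = 16.10 ✓; ∠RLV = 109.0° ✓; |LV| = 13.40 ✓; ∠LVA = 107.6° ✓; |VA| = 10.80 ✓; ∠VAE = 83.50° ✓; |AE| = 25.80 ✓; ∠AEN = 125.0° ✓; |EN| = 14.10 ✓; ∠END = 146.3° ✓; |ND| = 17.30 ✗.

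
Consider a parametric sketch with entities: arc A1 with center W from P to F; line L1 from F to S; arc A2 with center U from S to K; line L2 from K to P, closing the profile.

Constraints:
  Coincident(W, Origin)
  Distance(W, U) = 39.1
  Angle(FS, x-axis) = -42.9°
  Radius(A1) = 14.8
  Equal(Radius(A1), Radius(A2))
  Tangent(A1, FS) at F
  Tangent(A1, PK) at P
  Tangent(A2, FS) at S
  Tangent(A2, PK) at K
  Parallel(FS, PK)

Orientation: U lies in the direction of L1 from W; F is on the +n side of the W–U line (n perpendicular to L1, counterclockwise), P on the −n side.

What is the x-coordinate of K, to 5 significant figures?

18.568

The slot axis is L1's direction at -42.9°, so u = (cos -42.9°, sin -42.9°) = (0.73254, -0.68072) and n = (−sin -42.9°, cos -42.9°) = (0.68072, 0.73254). W is at the origin and U lies 39.1 along u from W, so U = 39.1·u = (28.642, -26.616). Tangency of A1 to both parallel lines with radius 14.8 puts F and P at W ± 14.8·n: F = (10.075, 10.842), P = (-10.075, -10.842). Equal radii place S and K the same way about U: S = U + 14.8·n = (38.717, -15.775), K = U − 14.8·n = (18.568, -37.458). So K.x = 18.568.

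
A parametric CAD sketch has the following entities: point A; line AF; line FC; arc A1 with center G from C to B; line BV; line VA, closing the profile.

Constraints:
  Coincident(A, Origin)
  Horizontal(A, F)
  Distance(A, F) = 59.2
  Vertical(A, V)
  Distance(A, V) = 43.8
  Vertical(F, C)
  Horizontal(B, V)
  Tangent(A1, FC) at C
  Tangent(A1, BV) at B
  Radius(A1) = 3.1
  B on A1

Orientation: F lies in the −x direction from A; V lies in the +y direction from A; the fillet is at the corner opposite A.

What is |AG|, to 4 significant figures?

69.31

A is at the origin; A and F share the same y with |AF| = 59.2 and F on the −x side, so F = (-59.20, 0.000). AV is vertical with |AV| = 43.8 and V on the +y side, so V = (0.000, 43.80). The virtual corner opposite A is at (-59.20, 43.80). A1 meets FC tangentially, so GC is at right angles to FC and A1 meets BV tangentially, so GB is at right angles to BV, with radius 3.1, so the center G sits 3.1 in from both sides at G = (-56.10, 40.70). Then |AG| = |G − A| = 69.31.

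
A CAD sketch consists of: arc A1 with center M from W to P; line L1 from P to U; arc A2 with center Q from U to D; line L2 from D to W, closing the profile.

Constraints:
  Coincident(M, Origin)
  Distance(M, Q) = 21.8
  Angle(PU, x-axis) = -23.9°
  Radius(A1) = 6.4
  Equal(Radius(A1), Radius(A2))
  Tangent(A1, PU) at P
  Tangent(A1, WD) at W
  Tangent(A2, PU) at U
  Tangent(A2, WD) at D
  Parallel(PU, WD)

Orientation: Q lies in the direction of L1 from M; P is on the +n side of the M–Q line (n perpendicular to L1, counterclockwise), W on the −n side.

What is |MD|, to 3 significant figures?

22.7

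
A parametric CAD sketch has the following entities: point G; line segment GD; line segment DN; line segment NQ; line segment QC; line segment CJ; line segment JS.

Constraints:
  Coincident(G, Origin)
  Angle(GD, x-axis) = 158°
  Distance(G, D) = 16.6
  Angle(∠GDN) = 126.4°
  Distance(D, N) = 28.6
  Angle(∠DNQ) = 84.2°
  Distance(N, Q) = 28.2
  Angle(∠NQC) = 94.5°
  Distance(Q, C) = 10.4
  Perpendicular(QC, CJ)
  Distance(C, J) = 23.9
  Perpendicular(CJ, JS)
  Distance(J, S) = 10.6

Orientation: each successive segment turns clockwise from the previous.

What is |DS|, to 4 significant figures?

26.82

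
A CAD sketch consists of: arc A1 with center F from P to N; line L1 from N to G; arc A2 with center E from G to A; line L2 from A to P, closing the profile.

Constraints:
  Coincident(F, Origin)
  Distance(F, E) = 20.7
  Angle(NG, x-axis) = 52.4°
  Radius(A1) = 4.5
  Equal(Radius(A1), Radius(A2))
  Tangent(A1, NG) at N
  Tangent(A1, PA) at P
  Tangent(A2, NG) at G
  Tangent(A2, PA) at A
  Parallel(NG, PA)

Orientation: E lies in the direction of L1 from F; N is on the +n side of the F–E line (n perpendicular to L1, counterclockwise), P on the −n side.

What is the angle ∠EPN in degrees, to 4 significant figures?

77.74°

The slot axis is L1's direction at 52.4°, so u = (cos 52.4°, sin 52.4°) = (0.6101, 0.7923) and n = (−sin 52.4°, cos 52.4°) = (-0.7923, 0.6101). F is at the origin and E lies 20.7 along u from F, so E = 20.7·u = (12.63, 16.40). Tangency of A1 to both parallel lines with radius 4.5 puts N and P at F ± 4.5·n: N = (-3.565, 2.746), P = (3.565, -2.746). Then cos ∠EPN = PE·PN / (|PE||PN|), giving 77.74°.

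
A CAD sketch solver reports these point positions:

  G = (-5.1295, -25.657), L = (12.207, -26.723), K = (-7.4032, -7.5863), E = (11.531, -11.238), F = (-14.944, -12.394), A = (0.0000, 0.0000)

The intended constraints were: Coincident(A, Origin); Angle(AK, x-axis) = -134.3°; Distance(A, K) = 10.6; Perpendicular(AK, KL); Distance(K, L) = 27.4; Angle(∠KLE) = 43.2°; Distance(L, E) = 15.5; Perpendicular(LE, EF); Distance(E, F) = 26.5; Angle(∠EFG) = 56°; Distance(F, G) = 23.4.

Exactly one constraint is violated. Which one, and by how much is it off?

Distance(F, G) = 23.4 — off by 6.90.

A = (0.00, 0.00) ✓; AK at -134.3° ✓; |AK| = 10.60 ✓; ∠(AK, KL) = 90.00° ✓; |KL| = 27.40 ✓; ∠KLE = 43.20° ✓; |LE| = 15.50 ✓; ∠(LE, EF) = 90.00° ✓; |EF| = 26.50 ✓; ∠EFG = 56.00° ✓; |FG| = 16.50 ✗.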